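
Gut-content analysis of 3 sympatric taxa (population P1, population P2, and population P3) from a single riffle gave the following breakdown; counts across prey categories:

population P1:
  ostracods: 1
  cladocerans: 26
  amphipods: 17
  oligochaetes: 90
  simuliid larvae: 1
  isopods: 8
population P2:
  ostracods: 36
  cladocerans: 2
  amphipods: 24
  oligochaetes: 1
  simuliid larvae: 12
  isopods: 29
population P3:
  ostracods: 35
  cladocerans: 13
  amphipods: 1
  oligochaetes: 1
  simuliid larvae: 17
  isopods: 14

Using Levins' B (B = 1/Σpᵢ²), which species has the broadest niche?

population P2

Proportions for population P1 (n=143): 1/143=0.0070, 26/143=0.1818, 17/143=0.1189, 90/143=0.6294, 1/143=0.0070, 8/143=0.0559
Proportions for population P2 (n=104): 36/104=0.3462, 2/104=0.0192, 24/104=0.2308, 1/104=0.0096, 12/104=0.1154, 29/104=0.2788
Proportions for population P3 (n=81): 35/81=0.4321, 13/81=0.1605, 1/81=0.0123, 1/81=0.0123, 17/81=0.2099, 14/81=0.1728
Σp_P1ᵢ² = 0.0070² + 0.1818² + 0.1189² + 0.6294² + 0.0070² + 0.0559² = 0.000049 + 0.033051 + 0.014137 + 0.396144 + 0.000049 + 0.003125 = 0.446555
B_P1 = 1 / 0.446555 = 2.2394
Σp_P2ᵢ² = 0.3462² + 0.0192² + 0.2308² + 0.0096² + 0.1154² + 0.2788² = 0.119854 + 0.000369 + 0.053269 + 0.000092 + 0.013317 + 0.077729 = 0.264630
B_P2 = 1 / 0.264630 = 3.7789
Σp_P3ᵢ² = 0.4321² + 0.1605² + 0.0123² + 0.0123² + 0.2099² + 0.1728² = 0.186710 + 0.025760 + 0.000151 + 0.000151 + 0.044058 + 0.029860 = 0.286690
B_P3 = 1 / 0.286690 = 3.4881
Highest B → broadest niche (most generalist): population P2 (B = 3.78).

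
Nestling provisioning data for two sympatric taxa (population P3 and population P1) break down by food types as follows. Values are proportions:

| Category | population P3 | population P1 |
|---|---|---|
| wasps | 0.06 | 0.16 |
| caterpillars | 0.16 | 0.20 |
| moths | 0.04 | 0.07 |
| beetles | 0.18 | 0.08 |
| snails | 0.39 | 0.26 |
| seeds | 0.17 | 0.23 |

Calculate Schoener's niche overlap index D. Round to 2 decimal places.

Σ|p₁ᵢ − p₂ᵢ| = 0.10 + 0.04 + 0.03 + 0.10 + 0.13 + 0.06 = 0.46
D = 1 − ½ × 0.46 = 1 − 0.230 = 0.7700

0.77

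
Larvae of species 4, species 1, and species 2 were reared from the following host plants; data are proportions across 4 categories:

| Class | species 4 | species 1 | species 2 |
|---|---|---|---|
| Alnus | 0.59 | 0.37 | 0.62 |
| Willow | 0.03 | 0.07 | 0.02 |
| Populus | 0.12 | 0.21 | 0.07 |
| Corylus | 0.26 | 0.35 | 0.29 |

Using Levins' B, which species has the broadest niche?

Σp_4ᵢ² = 0.59² + 0.03² + 0.12² + 0.26² = 0.3481 + 0.0009 + 0.0144 + 0.0676 = 0.4310
B_4 = 1 / 0.4310 = 2.3202
Σp_1ᵢ² = 0.37² + 0.07² + 0.21² + 0.35² = 0.1369 + 0.0049 + 0.0441 + 0.1225 = 0.3084
B_1 = 1 / 0.3084 = 3.2425
Σp_2ᵢ² = 0.62² + 0.02² + 0.07² + 0.29² = 0.3844 + 0.0004 + 0.0049 + 0.0841 = 0.4738
B_2 = 1 / 0.4738 = 2.1106
Highest B → broadest niche (most generalist): species 1 (B = 3.24).

species 1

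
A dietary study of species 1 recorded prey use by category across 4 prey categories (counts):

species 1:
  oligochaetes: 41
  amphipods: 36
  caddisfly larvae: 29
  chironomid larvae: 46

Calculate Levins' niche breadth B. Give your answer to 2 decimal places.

Proportions for species 1 (n=152): 41/152=0.2697, 36/152=0.2368, 29/152=0.1908, 46/152=0.3026
Σpᵢ² = 0.2697² + 0.2368² + 0.1908² + 0.3026² = 0.072738 + 0.056074 + 0.036405 + 0.091567 = 0.256784
B = 1 / 0.256784 = 3.8943

3.89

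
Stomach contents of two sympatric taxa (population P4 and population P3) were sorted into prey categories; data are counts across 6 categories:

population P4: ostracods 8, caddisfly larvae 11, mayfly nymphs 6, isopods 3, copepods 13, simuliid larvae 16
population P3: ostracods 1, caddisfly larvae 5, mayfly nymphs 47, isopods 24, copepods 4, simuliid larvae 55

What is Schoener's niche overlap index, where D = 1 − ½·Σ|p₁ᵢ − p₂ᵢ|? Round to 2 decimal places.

0.51

Proportions for population P4 (n=57): 8/57=0.1404, 11/57=0.1930, 6/57=0.1053, 3/57=0.0526, 13/57=0.2281, 16/57=0.2807
Proportions for population P3 (n=136): 1/136=0.0074, 5/136=0.0368, 47/136=0.3456, 24/136=0.1765, 4/136=0.0294, 55/136=0.4044
Σ|p₁ᵢ − p₂ᵢ| = 0.1330 + 0.1562 + 0.2403 + 0.1239 + 0.1987 + 0.1237 = 0.9758
D = 1 − ½ × 0.9758 = 1 − 0.48790 = 0.51210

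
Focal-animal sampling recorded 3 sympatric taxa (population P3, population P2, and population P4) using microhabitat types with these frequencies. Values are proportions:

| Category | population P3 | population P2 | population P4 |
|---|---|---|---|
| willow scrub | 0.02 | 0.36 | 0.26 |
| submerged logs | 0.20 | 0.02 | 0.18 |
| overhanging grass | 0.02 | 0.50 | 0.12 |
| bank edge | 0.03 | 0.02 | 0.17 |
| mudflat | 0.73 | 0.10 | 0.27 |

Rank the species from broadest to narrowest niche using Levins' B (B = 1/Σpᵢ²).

population P4 > population P2 > population P3

Σp_P3ᵢ² = 0.02² + 0.20² + 0.02² + 0.03² + 0.73² = 0.0004 + 0.0400 + 0.0004 + 0.0009 + 0.5329 = 0.5746
B_P3 = 1 / 0.5746 = 1.7403
Σp_P2ᵢ² = 0.36² + 0.02² + 0.50² + 0.02² + 0.10² = 0.1296 + 0.0004 + 0.2500 + 0.0004 + 0.0100 = 0.3904
B_P2 = 1 / 0.3904 = 2.5615
Σp_P4ᵢ² = 0.26² + 0.18² + 0.12² + 0.17² + 0.27² = 0.0676 + 0.0324 + 0.0144 + 0.0289 + 0.0729 = 0.2162
B_P4 = 1 / 0.2162 = 4.6253
Ranking by B (broadest → narrowest): population P4 (4.63) > population P2 (2.56) > population P3 (1.74)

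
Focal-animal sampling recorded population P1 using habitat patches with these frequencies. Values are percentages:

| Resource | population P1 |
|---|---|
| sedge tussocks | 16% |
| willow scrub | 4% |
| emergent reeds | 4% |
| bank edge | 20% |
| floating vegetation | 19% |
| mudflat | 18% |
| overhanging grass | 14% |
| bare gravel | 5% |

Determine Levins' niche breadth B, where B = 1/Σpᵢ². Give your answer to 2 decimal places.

Convert percentages to proportions (divide by 100).
Σpᵢ² = 0.16² + 0.04² + 0.04² + 0.20² + 0.19² + 0.18² + 0.14² + 0.05² = 0.0256 + 0.0016 + 0.0016 + 0.0400 + 0.0361 + 0.0324 + 0.0196 + 0.0025 = 0.1594
B = 1 / 0.1594 = 6.2735

6.27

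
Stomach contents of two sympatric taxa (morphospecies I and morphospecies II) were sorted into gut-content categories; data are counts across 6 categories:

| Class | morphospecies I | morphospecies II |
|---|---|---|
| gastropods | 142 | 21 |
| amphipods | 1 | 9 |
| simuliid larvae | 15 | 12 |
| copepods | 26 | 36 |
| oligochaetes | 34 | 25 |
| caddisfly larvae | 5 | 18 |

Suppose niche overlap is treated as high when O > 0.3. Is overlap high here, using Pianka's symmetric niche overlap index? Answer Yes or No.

Yes

Proportions for morphospecies I (n=223): 142/223=0.6368, 1/223=0.0045, 15/223=0.0673, 26/223=0.1166, 34/223=0.1525, 5/223=0.0224
Proportions for morphospecies II (n=121): 21/121=0.1736, 9/121=0.0744, 12/121=0.0992, 36/121=0.2975, 25/121=0.2066, 18/121=0.1488
Σ p₁ᵢp₂ᵢ = 0.110548 + 0.000335 + 0.006676 + 0.034689 + 0.031507 + 0.003333 = 0.187088
Σp_1ᵢ² = 0.6368² + 0.0045² + 0.0673² + 0.1166² + 0.1525² + 0.0224² = 0.405514 + 0.000020 + 0.004529 + 0.013596 + 0.023256 + 0.000502 = 0.447417
Σp_2ᵢ² = 0.1736² + 0.0744² + 0.0992² + 0.2975² + 0.2066² + 0.1488² = 0.030137 + 0.005535 + 0.009841 + 0.088506 + 0.042684 + 0.022141 = 0.198844
O = 0.187088 / √(0.447417 × 0.198844) = 0.187088 / 0.2982720 = 0.6272
O = 0.6272 > 0.3 → Yes.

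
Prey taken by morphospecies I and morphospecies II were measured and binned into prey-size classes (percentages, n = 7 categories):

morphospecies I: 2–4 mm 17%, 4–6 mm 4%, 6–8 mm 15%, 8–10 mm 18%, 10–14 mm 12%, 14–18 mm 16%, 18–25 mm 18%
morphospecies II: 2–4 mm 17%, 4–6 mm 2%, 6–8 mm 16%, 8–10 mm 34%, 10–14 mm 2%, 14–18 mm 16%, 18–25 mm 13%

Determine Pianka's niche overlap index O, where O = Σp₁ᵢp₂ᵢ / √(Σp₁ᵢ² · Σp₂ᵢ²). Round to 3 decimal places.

0.906

Convert percentages to proportions (divide by 100).
Σ p₁ᵢp₂ᵢ = 0.0289 + 0.0008 + 0.0240 + 0.0612 + 0.0024 + 0.0256 + 0.0234 = 0.1663
Σp_1ᵢ² = 0.17² + 0.04² + 0.15² + 0.18² + 0.12² + 0.16² + 0.18² = 0.0289 + 0.0016 + 0.0225 + 0.0324 + 0.0144 + 0.0256 + 0.0324 = 0.1578
Σp_2ᵢ² = 0.17² + 0.02² + 0.16² + 0.34² + 0.02² + 0.16² + 0.13² = 0.0289 + 0.0004 + 0.0256 + 0.1156 + 0.0004 + 0.0256 + 0.0169 = 0.2134
O = 0.1663 / √(0.1578 × 0.2134) = 0.1663 / 0.183506 = 0.90624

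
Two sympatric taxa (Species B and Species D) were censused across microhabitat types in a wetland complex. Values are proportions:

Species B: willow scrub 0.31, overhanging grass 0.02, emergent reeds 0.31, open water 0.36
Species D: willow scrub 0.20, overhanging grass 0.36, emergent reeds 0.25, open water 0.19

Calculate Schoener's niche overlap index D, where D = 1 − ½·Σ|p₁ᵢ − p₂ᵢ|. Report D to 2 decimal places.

0.66

Σ|p₁ᵢ − p₂ᵢ| = 0.11 + 0.34 + 0.06 + 0.17 = 0.68
D = 1 − ½ × 0.68 = 1 − 0.340 = 0.6600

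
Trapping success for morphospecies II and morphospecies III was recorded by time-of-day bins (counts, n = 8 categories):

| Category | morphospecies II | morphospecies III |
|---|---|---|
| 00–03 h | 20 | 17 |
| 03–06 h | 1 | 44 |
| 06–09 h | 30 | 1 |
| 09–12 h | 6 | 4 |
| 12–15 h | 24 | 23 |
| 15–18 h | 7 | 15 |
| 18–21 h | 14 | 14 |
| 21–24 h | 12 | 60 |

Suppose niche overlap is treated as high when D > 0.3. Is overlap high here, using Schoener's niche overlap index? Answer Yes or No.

Proportions for morphospecies II (n=114): 20/114=0.1754, 1/114=0.0088, 30/114=0.2632, 6/114=0.0526, 24/114=0.2105, 7/114=0.0614, 14/114=0.1228, 12/114=0.1053
Proportions for morphospecies III (n=178): 17/178=0.0955, 44/178=0.2472, 1/178=0.0056, 4/178=0.0225, 23/178=0.1292, 15/178=0.0843, 14/178=0.0787, 60/178=0.3371
Σ|p₁ᵢ − p₂ᵢ| = 0.0799 + 0.2384 + 0.2576 + 0.0301 + 0.0813 + 0.0229 + 0.0441 + 0.2318 = 0.9861
D = 1 − ½ × 0.9861 = 1 − 0.49305 = 0.50695
D = 0.50695 > 0.3 → Yes.

Yes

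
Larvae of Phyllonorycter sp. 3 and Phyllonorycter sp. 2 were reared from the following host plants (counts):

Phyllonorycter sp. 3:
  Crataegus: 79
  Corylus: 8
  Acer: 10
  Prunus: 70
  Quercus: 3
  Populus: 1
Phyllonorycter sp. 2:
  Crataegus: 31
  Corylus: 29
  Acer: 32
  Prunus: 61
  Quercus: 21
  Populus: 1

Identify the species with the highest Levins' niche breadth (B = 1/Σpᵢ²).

Proportions for Phyllonorycter sp. 3 (n=171): 79/171=0.4620, 8/171=0.0468, 10/171=0.0585, 70/171=0.4094, 3/171=0.0175, 1/171=0.0058
Proportions for Phyllonorycter sp. 2 (n=175): 31/175=0.1771, 29/175=0.1657, 32/175=0.1829, 61/175=0.3486, 21/175=0.1200, 1/175=0.0057
Σp_3ᵢ² = 0.4620² + 0.0468² + 0.0585² + 0.4094² + 0.0175² + 0.0058² = 0.213444 + 0.002190 + 0.003422 + 0.167608 + 0.000306 + 0.000034 = 0.387004
B_3 = 1 / 0.387004 = 2.5840
Σp_2ᵢ² = 0.1771² + 0.1657² + 0.1829² + 0.3486² + 0.1200² + 0.0057² = 0.031364 + 0.027456 + 0.033452 + 0.121522 + 0.014400 + 0.000032 = 0.228226
B_2 = 1 / 0.228226 = 4.3816
Highest B → broadest niche (most generalist): Phyllonorycter sp. 2 (B = 4.38).

Phyllonorycter sp. 2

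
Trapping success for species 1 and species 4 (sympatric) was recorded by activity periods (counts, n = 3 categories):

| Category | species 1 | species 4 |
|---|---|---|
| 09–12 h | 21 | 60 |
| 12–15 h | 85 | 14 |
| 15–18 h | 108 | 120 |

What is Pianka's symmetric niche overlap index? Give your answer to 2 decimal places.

0.82

Proportions for species 1 (n=214): 21/214=0.0981, 85/214=0.3972, 108/214=0.5047
Proportions for species 4 (n=194): 60/194=0.3093, 14/194=0.0722, 120/194=0.6186
Σ p₁ᵢp₂ᵢ = 0.030342 + 0.028678 + 0.312207 = 0.371227
Σp_1ᵢ² = 0.0981² + 0.3972² + 0.5047² = 0.009624 + 0.157768 + 0.254722 = 0.422114
Σp_2ᵢ² = 0.3093² + 0.0722² + 0.6186² = 0.095666 + 0.005213 + 0.382666 = 0.483545
O = 0.371227 / √(0.422114 × 0.483545) = 0.371227 / 0.4517866 = 0.8217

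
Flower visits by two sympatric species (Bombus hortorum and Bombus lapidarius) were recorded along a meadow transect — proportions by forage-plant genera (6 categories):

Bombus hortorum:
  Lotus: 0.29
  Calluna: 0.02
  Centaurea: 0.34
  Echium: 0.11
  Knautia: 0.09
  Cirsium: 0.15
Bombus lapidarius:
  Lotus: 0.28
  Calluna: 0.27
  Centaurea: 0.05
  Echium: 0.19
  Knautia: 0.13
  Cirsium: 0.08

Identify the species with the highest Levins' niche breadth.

Bombus lapidarius

Σp_hortᵢ² = 0.29² + 0.02² + 0.34² + 0.11² + 0.09² + 0.15² = 0.0841 + 0.0004 + 0.1156 + 0.0121 + 0.0081 + 0.0225 = 0.2428
B_hort = 1 / 0.2428 = 4.1186
Σp_lapiᵢ² = 0.28² + 0.27² + 0.05² + 0.19² + 0.13² + 0.08² = 0.0784 + 0.0729 + 0.0025 + 0.0361 + 0.0169 + 0.0064 = 0.2132
B_lapi = 1 / 0.2132 = 4.6904
Highest B → broadest niche (most generalist): Bombus lapidarius (B = 4.69).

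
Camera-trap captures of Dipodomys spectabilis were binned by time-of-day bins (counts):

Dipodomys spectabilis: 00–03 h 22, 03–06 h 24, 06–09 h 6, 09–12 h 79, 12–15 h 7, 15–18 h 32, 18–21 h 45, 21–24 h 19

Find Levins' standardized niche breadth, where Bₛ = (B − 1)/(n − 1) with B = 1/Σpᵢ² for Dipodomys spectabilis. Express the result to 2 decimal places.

0.58

Proportions for Dipodomys spectabilis (n=234): 22/234=0.0940, 24/234=0.1026, 6/234=0.0256, 79/234=0.3376, 7/234=0.0299, 32/234=0.1368, 45/234=0.1923, 19/234=0.0812
Σpᵢ² = 0.0940² + 0.1026² + 0.0256² + 0.3376² + 0.0299² + 0.1368² + 0.1923² + 0.0812² = 0.008836 + 0.010527 + 0.000655 + 0.113974 + 0.000894 + 0.018714 + 0.036979 + 0.006593 = 0.197172
B = 1 / 0.197172 = 5.0717
Bₛ = (B − 1)/(n − 1) = (5.0717 − 1)/(8 − 1) = 4.0717/7 = 0.5817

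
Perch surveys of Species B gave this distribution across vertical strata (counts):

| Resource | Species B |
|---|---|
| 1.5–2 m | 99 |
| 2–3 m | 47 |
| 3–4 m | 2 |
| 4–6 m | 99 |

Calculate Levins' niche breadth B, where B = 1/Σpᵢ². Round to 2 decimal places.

Proportions for Species B (n=247): 99/247=0.4008, 47/247=0.1903, 2/247=0.0081, 99/247=0.4008
Σpᵢ² = 0.4008² + 0.1903² + 0.0081² + 0.4008² = 0.160641 + 0.036214 + 0.000066 + 0.160641 = 0.357562
B = 1 / 0.357562 = 2.7967

2.80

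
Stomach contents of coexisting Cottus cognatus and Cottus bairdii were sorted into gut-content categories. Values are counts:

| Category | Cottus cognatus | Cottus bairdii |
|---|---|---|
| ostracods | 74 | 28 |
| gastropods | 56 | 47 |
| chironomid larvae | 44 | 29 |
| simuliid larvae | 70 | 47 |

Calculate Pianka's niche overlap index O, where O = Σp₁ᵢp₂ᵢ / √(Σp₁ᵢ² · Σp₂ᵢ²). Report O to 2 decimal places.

Proportions for Cottus cognatus (n=244): 74/244=0.3033, 56/244=0.2295, 44/244=0.1803, 70/244=0.2869
Proportions for Cottus bairdii (n=151): 28/151=0.1854, 47/151=0.3113, 29/151=0.1921, 47/151=0.3113
Σ p₁ᵢp₂ᵢ = 0.056232 + 0.071443 + 0.034636 + 0.089312 = 0.251623
Σp_1ᵢ² = 0.3033² + 0.2295² + 0.1803² + 0.2869² = 0.091991 + 0.052670 + 0.032508 + 0.082312 = 0.259481
Σp_2ᵢ² = 0.1854² + 0.3113² + 0.1921² + 0.3113² = 0.034373 + 0.096908 + 0.036902 + 0.096908 = 0.265091
O = 0.251623 / √(0.259481 × 0.265091) = 0.251623 / 0.2622710 = 0.9594

0.96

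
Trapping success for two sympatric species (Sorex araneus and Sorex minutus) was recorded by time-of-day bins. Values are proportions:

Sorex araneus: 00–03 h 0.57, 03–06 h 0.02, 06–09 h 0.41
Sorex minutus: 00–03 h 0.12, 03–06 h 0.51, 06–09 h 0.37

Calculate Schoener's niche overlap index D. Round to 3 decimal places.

Σ|p₁ᵢ − p₂ᵢ| = 0.45 + 0.49 + 0.04 = 0.98
D = 1 − ½ × 0.98 = 1 − 0.490 = 0.51000

0.510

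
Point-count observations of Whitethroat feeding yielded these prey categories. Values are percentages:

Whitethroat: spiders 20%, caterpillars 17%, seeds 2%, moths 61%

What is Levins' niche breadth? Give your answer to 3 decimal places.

Convert percentages to proportions (divide by 100).
Σpᵢ² = 0.20² + 0.17² + 0.02² + 0.61² = 0.0400 + 0.0289 + 0.0004 + 0.3721 = 0.4414
B = 1 / 0.4414 = 2.26552

2.266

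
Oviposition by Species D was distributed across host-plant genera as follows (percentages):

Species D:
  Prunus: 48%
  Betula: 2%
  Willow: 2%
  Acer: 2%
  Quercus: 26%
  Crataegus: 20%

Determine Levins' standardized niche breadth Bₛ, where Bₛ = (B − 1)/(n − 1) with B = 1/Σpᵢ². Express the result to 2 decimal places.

0.39

Convert percentages to proportions (divide by 100).
Σpᵢ² = 0.48² + 0.02² + 0.02² + 0.02² + 0.26² + 0.20² = 0.2304 + 0.0004 + 0.0004 + 0.0004 + 0.0676 + 0.0400 = 0.3392
B = 1 / 0.3392 = 2.9481
Bₛ = (B − 1)/(n − 1) = (2.9481 − 1)/(6 − 1) = 1.9481/5 = 0.3896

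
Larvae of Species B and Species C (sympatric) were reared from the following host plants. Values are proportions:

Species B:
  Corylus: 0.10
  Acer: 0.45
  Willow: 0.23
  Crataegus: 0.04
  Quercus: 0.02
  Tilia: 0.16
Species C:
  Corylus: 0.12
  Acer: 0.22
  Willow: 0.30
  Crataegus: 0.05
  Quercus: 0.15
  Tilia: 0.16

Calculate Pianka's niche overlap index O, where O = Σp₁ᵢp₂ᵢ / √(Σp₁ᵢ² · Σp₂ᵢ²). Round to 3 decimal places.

Σ p₁ᵢp₂ᵢ = 0.0120 + 0.0990 + 0.0690 + 0.0020 + 0.0030 + 0.0256 = 0.2106
Σp_1ᵢ² = 0.10² + 0.45² + 0.23² + 0.04² + 0.02² + 0.16² = 0.0100 + 0.2025 + 0.0529 + 0.0016 + 0.0004 + 0.0256 = 0.2930
Σp_2ᵢ² = 0.12² + 0.22² + 0.30² + 0.05² + 0.15² + 0.16² = 0.0144 + 0.0484 + 0.0900 + 0.0025 + 0.0225 + 0.0256 = 0.2034
O = 0.2106 / √(0.2930 × 0.2034) = 0.2106 / 0.244123 = 0.86268

0.863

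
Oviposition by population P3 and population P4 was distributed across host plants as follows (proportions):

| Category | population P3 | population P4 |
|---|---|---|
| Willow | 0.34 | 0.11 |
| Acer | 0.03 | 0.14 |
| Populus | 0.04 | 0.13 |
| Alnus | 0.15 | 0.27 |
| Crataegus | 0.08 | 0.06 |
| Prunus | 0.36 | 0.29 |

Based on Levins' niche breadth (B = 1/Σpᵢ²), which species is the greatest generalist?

Σp_P3ᵢ² = 0.34² + 0.03² + 0.04² + 0.15² + 0.08² + 0.36² = 0.1156 + 0.0009 + 0.0016 + 0.0225 + 0.0064 + 0.1296 = 0.2766
B_P3 = 1 / 0.2766 = 3.6153
Σp_P4ᵢ² = 0.11² + 0.14² + 0.13² + 0.27² + 0.06² + 0.29² = 0.0121 + 0.0196 + 0.0169 + 0.0729 + 0.0036 + 0.0841 = 0.2092
B_P4 = 1 / 0.2092 = 4.7801
Highest B → broadest niche (most generalist): population P4 (B = 4.78).

population P4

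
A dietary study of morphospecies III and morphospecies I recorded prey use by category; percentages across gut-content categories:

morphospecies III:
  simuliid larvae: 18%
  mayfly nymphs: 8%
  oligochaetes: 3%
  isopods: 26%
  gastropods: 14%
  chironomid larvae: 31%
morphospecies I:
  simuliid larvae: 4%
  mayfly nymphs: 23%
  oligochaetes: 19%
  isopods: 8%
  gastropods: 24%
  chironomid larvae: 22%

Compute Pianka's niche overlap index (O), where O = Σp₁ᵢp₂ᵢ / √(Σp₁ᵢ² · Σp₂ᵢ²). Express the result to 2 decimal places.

0.72

Convert percentages to proportions (divide by 100).
Σ p₁ᵢp₂ᵢ = 0.0072 + 0.0184 + 0.0057 + 0.0208 + 0.0336 + 0.0682 = 0.1539
Σp_1ᵢ² = 0.18² + 0.08² + 0.03² + 0.26² + 0.14² + 0.31² = 0.0324 + 0.0064 + 0.0009 + 0.0676 + 0.0196 + 0.0961 = 0.2230
Σp_2ᵢ² = 0.04² + 0.23² + 0.19² + 0.08² + 0.24² + 0.22² = 0.0016 + 0.0529 + 0.0361 + 0.0064 + 0.0576 + 0.0484 = 0.2030
O = 0.1539 / √(0.2230 × 0.2030) = 0.1539 / 0.21277 = 0.7233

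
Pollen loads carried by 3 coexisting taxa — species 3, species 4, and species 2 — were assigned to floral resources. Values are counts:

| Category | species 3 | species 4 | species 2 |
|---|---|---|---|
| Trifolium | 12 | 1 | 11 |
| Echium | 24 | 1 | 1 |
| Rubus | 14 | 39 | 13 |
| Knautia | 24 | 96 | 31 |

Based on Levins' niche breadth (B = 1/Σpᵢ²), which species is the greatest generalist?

species 3

Proportions for species 3 (n=74): 12/74=0.1622, 24/74=0.3243, 14/74=0.1892, 24/74=0.3243
Proportions for species 4 (n=137): 1/137=0.0073, 1/137=0.0073, 39/137=0.2847, 96/137=0.7007
Proportions for species 2 (n=56): 11/56=0.1964, 1/56=0.0179, 13/56=0.2321, 31/56=0.5536
Σp_3ᵢ² = 0.1622² + 0.3243² + 0.1892² + 0.3243² = 0.026309 + 0.105170 + 0.035797 + 0.105170 = 0.272446
B_3 = 1 / 0.272446 = 3.6705
Σp_4ᵢ² = 0.0073² + 0.0073² + 0.2847² + 0.7007² = 0.000053 + 0.000053 + 0.081054 + 0.490980 = 0.572140
B_4 = 1 / 0.572140 = 1.7478
Σp_2ᵢ² = 0.1964² + 0.0179² + 0.2321² + 0.5536² = 0.038573 + 0.000320 + 0.053870 + 0.306473 = 0.399236
B_2 = 1 / 0.399236 = 2.5048
Highest B → broadest niche (most generalist): species 3 (B = 3.67).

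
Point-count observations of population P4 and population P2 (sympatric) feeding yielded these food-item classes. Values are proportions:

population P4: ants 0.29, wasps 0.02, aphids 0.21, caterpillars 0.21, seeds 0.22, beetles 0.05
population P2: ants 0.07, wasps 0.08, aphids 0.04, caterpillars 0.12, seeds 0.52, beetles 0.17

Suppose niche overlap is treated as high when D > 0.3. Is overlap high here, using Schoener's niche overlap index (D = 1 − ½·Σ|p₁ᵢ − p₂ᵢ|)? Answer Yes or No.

Yes

Σ|p₁ᵢ − p₂ᵢ| = 0.22 + 0.06 + 0.17 + 0.09 + 0.30 + 0.12 = 0.96
D = 1 − ½ × 0.96 = 1 − 0.480 = 0.5200
D = 0.5200 > 0.3 → Yes.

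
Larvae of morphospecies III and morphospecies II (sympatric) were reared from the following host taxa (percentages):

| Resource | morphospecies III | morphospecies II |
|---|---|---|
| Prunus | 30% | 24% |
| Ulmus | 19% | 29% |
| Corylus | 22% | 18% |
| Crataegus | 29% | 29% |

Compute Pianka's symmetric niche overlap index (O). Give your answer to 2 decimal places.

Convert percentages to proportions (divide by 100).
Σ p₁ᵢp₂ᵢ = 0.0720 + 0.0551 + 0.0396 + 0.0841 = 0.2508
Σp_1ᵢ² = 0.30² + 0.19² + 0.22² + 0.29² = 0.0900 + 0.0361 + 0.0484 + 0.0841 = 0.2586
Σp_2ᵢ² = 0.24² + 0.29² + 0.18² + 0.29² = 0.0576 + 0.0841 + 0.0324 + 0.0841 = 0.2582
O = 0.2508 / √(0.2586 × 0.2582) = 0.2508 / 0.25840 = 0.9706

0.97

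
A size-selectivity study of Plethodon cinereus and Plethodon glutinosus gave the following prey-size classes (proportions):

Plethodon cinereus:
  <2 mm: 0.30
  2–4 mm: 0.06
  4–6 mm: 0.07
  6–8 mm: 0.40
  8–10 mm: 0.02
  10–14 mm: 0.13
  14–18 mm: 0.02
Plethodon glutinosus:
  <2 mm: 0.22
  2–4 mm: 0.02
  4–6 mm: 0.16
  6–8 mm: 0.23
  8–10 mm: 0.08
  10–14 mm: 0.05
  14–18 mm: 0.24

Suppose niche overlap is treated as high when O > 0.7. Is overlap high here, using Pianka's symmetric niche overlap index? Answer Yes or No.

Yes

Σ p₁ᵢp₂ᵢ = 0.0660 + 0.0012 + 0.0112 + 0.0920 + 0.0016 + 0.0065 + 0.0048 = 0.1833
Σp_1ᵢ² = 0.30² + 0.06² + 0.07² + 0.40² + 0.02² + 0.13² + 0.02² = 0.0900 + 0.0036 + 0.0049 + 0.1600 + 0.0004 + 0.0169 + 0.0004 = 0.2762
Σp_2ᵢ² = 0.22² + 0.02² + 0.16² + 0.23² + 0.08² + 0.05² + 0.24² = 0.0484 + 0.0004 + 0.0256 + 0.0529 + 0.0064 + 0.0025 + 0.0576 = 0.1938
O = 0.1833 / √(0.2762 × 0.1938) = 0.1833 / 0.23136 = 0.7923
O = 0.7923 > 0.7 → Yes.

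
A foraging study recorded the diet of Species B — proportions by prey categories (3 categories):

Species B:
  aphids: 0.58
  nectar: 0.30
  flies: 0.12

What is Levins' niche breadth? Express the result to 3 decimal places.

Σpᵢ² = 0.58² + 0.30² + 0.12² = 0.3364 + 0.0900 + 0.0144 = 0.4408
B = 1 / 0.4408 = 2.26860

2.269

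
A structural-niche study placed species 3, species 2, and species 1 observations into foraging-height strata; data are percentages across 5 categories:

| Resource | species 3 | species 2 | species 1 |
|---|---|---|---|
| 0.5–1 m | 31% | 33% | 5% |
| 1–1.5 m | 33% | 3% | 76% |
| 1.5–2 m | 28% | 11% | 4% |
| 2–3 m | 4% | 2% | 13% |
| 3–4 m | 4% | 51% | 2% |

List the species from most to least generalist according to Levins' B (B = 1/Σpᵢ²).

Convert percentages to proportions (divide by 100).
Σp_3ᵢ² = 0.31² + 0.33² + 0.28² + 0.04² + 0.04² = 0.0961 + 0.1089 + 0.0784 + 0.0016 + 0.0016 = 0.2866
B_3 = 1 / 0.2866 = 3.4892
Σp_2ᵢ² = 0.33² + 0.03² + 0.11² + 0.02² + 0.51² = 0.1089 + 0.0009 + 0.0121 + 0.0004 + 0.2601 = 0.3824
B_2 = 1 / 0.3824 = 2.6151
Σp_1ᵢ² = 0.05² + 0.76² + 0.04² + 0.13² + 0.02² = 0.0025 + 0.5776 + 0.0016 + 0.0169 + 0.0004 = 0.5990
B_1 = 1 / 0.5990 = 1.6694
Ranking by B (broadest → narrowest): species 3 (3.49) > species 2 (2.62) > species 1 (1.67)

species 3 > species 2 > species 1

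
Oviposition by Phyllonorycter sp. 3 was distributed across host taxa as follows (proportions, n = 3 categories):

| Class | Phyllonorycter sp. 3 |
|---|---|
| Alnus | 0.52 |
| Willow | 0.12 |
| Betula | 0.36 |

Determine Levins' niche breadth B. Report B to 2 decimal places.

2.41

Σpᵢ² = 0.52² + 0.12² + 0.36² = 0.2704 + 0.0144 + 0.1296 = 0.4144
B = 1 / 0.4144 = 2.4131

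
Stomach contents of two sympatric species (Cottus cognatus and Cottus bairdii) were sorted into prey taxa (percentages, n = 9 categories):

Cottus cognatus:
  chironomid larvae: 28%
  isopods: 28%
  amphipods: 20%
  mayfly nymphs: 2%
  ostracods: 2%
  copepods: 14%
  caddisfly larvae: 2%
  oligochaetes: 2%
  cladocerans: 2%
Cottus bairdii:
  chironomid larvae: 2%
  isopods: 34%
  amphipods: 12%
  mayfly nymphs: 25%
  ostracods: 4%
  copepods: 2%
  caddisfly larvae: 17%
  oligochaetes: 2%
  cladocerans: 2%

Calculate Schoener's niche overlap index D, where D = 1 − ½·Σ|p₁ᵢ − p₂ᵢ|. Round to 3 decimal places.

Convert percentages to proportions (divide by 100).
Σ|p₁ᵢ − p₂ᵢ| = 0.26 + 0.06 + 0.08 + 0.23 + 0.02 + 0.12 + 0.15 + 0.00 + 0.00 = 0.92
D = 1 − ½ × 0.92 = 1 − 0.460 = 0.54000

0.540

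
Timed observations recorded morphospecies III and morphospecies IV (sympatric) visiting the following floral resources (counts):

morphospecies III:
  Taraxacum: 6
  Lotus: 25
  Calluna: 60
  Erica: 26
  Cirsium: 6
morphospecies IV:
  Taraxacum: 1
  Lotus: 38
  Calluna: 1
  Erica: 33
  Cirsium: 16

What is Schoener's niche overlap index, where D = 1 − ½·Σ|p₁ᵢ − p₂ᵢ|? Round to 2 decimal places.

Proportions for morphospecies III (n=123): 6/123=0.0488, 25/123=0.2033, 60/123=0.4878, 26/123=0.2114, 6/123=0.0488
Proportions for morphospecies IV (n=89): 1/89=0.0112, 38/89=0.4270, 1/89=0.0112, 33/89=0.3708, 16/89=0.1798
Σ|p₁ᵢ − p₂ᵢ| = 0.0376 + 0.2237 + 0.4766 + 0.1594 + 0.1310 = 1.0283
D = 1 − ½ × 1.0283 = 1 − 0.51415 = 0.48585

0.49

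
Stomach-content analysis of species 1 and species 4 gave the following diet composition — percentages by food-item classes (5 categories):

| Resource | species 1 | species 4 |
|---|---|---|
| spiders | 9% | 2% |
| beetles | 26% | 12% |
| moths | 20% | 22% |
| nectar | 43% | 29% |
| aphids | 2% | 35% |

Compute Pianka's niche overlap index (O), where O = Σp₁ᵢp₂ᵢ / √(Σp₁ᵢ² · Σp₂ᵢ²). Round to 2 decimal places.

Convert percentages to proportions (divide by 100).
Σ p₁ᵢp₂ᵢ = 0.0018 + 0.0312 + 0.0440 + 0.1247 + 0.0070 = 0.2087
Σp_1ᵢ² = 0.09² + 0.26² + 0.20² + 0.43² + 0.02² = 0.0081 + 0.0676 + 0.0400 + 0.1849 + 0.0004 = 0.3010
Σp_2ᵢ² = 0.02² + 0.12² + 0.22² + 0.29² + 0.35² = 0.0004 + 0.0144 + 0.0484 + 0.0841 + 0.1225 = 0.2698
O = 0.2087 / √(0.3010 × 0.2698) = 0.2087 / 0.28497 = 0.7324

0.73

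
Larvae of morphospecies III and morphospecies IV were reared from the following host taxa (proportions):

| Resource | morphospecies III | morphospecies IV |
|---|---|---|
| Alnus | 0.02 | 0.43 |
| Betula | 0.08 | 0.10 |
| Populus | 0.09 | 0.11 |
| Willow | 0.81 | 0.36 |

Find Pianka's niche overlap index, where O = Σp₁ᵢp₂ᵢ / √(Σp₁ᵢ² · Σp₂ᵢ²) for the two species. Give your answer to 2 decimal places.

Σ p₁ᵢp₂ᵢ = 0.0086 + 0.0080 + 0.0099 + 0.2916 = 0.3181
Σp_1ᵢ² = 0.02² + 0.08² + 0.09² + 0.81² = 0.0004 + 0.0064 + 0.0081 + 0.6561 = 0.6710
Σp_2ᵢ² = 0.43² + 0.10² + 0.11² + 0.36² = 0.1849 + 0.0100 + 0.0121 + 0.1296 = 0.3366
O = 0.3181 / √(0.6710 × 0.3366) = 0.3181 / 0.47525 = 0.6693

0.67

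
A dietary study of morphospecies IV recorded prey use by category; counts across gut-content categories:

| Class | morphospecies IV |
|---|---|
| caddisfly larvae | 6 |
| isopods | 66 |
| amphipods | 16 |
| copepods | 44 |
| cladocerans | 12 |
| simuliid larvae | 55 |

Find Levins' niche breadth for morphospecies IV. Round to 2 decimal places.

4.06

Proportions for morphospecies IV (n=199): 6/199=0.0302, 66/199=0.3317, 16/199=0.0804, 44/199=0.2211, 12/199=0.0603, 55/199=0.2764
Σpᵢ² = 0.0302² + 0.3317² + 0.0804² + 0.2211² + 0.0603² + 0.2764² = 0.000912 + 0.110025 + 0.006464 + 0.048885 + 0.003636 + 0.076397 = 0.246319
B = 1 / 0.246319 = 4.0598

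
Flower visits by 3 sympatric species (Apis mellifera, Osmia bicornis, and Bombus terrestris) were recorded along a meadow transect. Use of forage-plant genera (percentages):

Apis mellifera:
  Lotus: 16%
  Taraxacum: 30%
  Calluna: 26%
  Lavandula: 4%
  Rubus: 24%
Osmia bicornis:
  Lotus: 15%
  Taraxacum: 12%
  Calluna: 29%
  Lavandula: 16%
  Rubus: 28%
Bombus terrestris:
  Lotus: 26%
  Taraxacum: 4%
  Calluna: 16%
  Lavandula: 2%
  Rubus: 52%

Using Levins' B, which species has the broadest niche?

Osmia bicornis

Convert percentages to proportions (divide by 100).
Σp_mellᵢ² = 0.16² + 0.30² + 0.26² + 0.04² + 0.24² = 0.0256 + 0.0900 + 0.0676 + 0.0016 + 0.0576 = 0.2424
B_mell = 1 / 0.2424 = 4.1254
Σp_bicoᵢ² = 0.15² + 0.12² + 0.29² + 0.16² + 0.28² = 0.0225 + 0.0144 + 0.0841 + 0.0256 + 0.0784 = 0.2250
B_bico = 1 / 0.2250 = 4.4444
Σp_terrᵢ² = 0.26² + 0.04² + 0.16² + 0.02² + 0.52² = 0.0676 + 0.0016 + 0.0256 + 0.0004 + 0.2704 = 0.3656
B_terr = 1 / 0.3656 = 2.7352
Highest B → broadest niche (most generalist): Osmia bicornis (B = 4.44).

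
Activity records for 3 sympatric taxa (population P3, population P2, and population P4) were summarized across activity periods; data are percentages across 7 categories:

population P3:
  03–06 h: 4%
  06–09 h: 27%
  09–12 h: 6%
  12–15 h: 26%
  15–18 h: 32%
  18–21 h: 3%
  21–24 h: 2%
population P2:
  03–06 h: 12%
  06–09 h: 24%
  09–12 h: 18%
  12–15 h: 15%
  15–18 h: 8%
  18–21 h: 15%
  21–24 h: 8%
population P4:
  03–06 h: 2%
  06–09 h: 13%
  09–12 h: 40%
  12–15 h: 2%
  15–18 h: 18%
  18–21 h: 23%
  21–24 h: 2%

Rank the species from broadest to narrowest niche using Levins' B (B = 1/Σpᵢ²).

Convert percentages to proportions (divide by 100).
Σp_P3ᵢ² = 0.04² + 0.27² + 0.06² + 0.26² + 0.32² + 0.03² + 0.02² = 0.0016 + 0.0729 + 0.0036 + 0.0676 + 0.1024 + 0.0009 + 0.0004 = 0.2494
B_P3 = 1 / 0.2494 = 4.0096
Σp_P2ᵢ² = 0.12² + 0.24² + 0.18² + 0.15² + 0.08² + 0.15² + 0.08² = 0.0144 + 0.0576 + 0.0324 + 0.0225 + 0.0064 + 0.0225 + 0.0064 = 0.1622
B_P2 = 1 / 0.1622 = 6.1652
Σp_P4ᵢ² = 0.02² + 0.13² + 0.40² + 0.02² + 0.18² + 0.23² + 0.02² = 0.0004 + 0.0169 + 0.1600 + 0.0004 + 0.0324 + 0.0529 + 0.0004 = 0.2634
B_P4 = 1 / 0.2634 = 3.7965
Ranking by B (broadest → narrowest): population P2 (6.17) > population P3 (4.01) > population P4 (3.80)

population P2 > population P3 > population P4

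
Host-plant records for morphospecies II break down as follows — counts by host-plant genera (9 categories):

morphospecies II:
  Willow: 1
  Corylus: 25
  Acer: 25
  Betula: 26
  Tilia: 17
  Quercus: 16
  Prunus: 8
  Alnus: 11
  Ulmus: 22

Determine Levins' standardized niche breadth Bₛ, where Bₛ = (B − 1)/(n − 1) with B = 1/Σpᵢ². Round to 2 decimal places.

Proportions for morphospecies II (n=151): 1/151=0.0066, 25/151=0.1656, 25/151=0.1656, 26/151=0.1722, 17/151=0.1126, 16/151=0.1060, 8/151=0.0530, 11/151=0.0728, 22/151=0.1457
Σpᵢ² = 0.0066² + 0.1656² + 0.1656² + 0.1722² + 0.1126² + 0.1060² + 0.0530² + 0.0728² + 0.1457² = 0.000044 + 0.027423 + 0.027423 + 0.029653 + 0.012679 + 0.011236 + 0.002809 + 0.005300 + 0.021228 = 0.137795
B = 1 / 0.137795 = 7.2572
Bₛ = (B − 1)/(n − 1) = (7.2572 − 1)/(9 − 1) = 6.2572/8 = 0.7822

0.78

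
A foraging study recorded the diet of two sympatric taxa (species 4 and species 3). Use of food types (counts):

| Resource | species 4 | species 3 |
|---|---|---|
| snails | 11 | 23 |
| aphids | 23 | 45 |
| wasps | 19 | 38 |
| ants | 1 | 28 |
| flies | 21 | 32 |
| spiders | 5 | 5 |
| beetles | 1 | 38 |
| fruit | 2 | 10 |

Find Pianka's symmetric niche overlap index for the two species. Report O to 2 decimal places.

0.84

Proportions for species 4 (n=83): 11/83=0.1325, 23/83=0.2771, 19/83=0.2289, 1/83=0.0120, 21/83=0.2530, 5/83=0.0602, 1/83=0.0120, 2/83=0.0241
Proportions for species 3 (n=219): 23/219=0.1050, 45/219=0.2055, 38/219=0.1735, 28/219=0.1279, 32/219=0.1461, 5/219=0.0228, 38/219=0.1735, 10/219=0.0457
Σ p₁ᵢp₂ᵢ = 0.013913 + 0.056944 + 0.039714 + 0.001535 + 0.036963 + 0.001373 + 0.002082 + 0.001101 = 0.153625
Σp_1ᵢ² = 0.1325² + 0.2771² + 0.2289² + 0.0120² + 0.2530² + 0.0602² + 0.0120² + 0.0241² = 0.017556 + 0.076784 + 0.052395 + 0.000144 + 0.064009 + 0.003624 + 0.000144 + 0.000581 = 0.215237
Σp_2ᵢ² = 0.1050² + 0.2055² + 0.1735² + 0.1279² + 0.1461² + 0.0228² + 0.1735² + 0.0457² = 0.011025 + 0.042230 + 0.030102 + 0.016358 + 0.021345 + 0.000520 + 0.030102 + 0.002088 = 0.153770
O = 0.153625 / √(0.215237 × 0.153770) = 0.153625 / 0.1819258 = 0.8444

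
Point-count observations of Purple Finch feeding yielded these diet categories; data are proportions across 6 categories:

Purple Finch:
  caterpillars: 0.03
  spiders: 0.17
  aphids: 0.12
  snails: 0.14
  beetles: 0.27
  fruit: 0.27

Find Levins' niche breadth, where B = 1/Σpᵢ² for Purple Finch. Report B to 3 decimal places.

4.771

Σpᵢ² = 0.03² + 0.17² + 0.12² + 0.14² + 0.27² + 0.27² = 0.0009 + 0.0289 + 0.0144 + 0.0196 + 0.0729 + 0.0729 = 0.2096
B = 1 / 0.2096 = 4.77099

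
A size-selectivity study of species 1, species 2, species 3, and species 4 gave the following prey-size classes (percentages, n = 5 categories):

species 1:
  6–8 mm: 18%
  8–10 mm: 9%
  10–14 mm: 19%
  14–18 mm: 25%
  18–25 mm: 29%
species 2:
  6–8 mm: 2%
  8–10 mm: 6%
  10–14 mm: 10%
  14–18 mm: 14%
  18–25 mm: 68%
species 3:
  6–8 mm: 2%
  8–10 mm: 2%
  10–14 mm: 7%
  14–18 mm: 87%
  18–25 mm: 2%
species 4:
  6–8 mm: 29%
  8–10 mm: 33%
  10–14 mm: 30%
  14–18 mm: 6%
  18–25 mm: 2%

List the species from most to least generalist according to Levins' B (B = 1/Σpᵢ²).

species 1 > species 4 > species 2 > species 3

Convert percentages to proportions (divide by 100).
Σp_1ᵢ² = 0.18² + 0.09² + 0.19² + 0.25² + 0.29² = 0.0324 + 0.0081 + 0.0361 + 0.0625 + 0.0841 = 0.2232
B_1 = 1 / 0.2232 = 4.4803
Σp_2ᵢ² = 0.02² + 0.06² + 0.10² + 0.14² + 0.68² = 0.0004 + 0.0036 + 0.0100 + 0.0196 + 0.4624 = 0.4960
B_2 = 1 / 0.4960 = 2.0161
Σp_3ᵢ² = 0.02² + 0.02² + 0.07² + 0.87² + 0.02² = 0.0004 + 0.0004 + 0.0049 + 0.7569 + 0.0004 = 0.7630
B_3 = 1 / 0.7630 = 1.3106
Σp_4ᵢ² = 0.29² + 0.33² + 0.30² + 0.06² + 0.02² = 0.0841 + 0.1089 + 0.0900 + 0.0036 + 0.0004 = 0.2870
B_4 = 1 / 0.2870 = 3.4843
Ranking by B (broadest → narrowest): species 1 (4.48) > species 4 (3.48) > species 2 (2.02) > species 3 (1.31)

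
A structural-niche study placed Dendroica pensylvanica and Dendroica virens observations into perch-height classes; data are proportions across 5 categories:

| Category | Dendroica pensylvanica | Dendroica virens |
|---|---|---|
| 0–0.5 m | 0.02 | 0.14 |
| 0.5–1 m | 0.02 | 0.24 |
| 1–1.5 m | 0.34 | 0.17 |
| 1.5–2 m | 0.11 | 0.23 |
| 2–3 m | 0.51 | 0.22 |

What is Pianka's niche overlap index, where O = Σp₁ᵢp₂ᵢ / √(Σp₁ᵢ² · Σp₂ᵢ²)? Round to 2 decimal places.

Σ p₁ᵢp₂ᵢ = 0.0028 + 0.0048 + 0.0578 + 0.0253 + 0.1122 = 0.2029
Σp_1ᵢ² = 0.02² + 0.02² + 0.34² + 0.11² + 0.51² = 0.0004 + 0.0004 + 0.1156 + 0.0121 + 0.2601 = 0.3886
Σp_2ᵢ² = 0.14² + 0.24² + 0.17² + 0.23² + 0.22² = 0.0196 + 0.0576 + 0.0289 + 0.0529 + 0.0484 = 0.2074
O = 0.2029 / √(0.3886 × 0.2074) = 0.2029 / 0.28389 = 0.7147

0.71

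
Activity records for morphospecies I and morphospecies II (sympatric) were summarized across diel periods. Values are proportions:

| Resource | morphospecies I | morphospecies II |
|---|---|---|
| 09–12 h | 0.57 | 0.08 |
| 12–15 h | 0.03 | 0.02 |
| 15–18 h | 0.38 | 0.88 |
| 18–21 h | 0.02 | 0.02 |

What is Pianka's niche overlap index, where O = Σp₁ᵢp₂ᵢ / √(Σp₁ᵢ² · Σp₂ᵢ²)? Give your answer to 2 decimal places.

Σ p₁ᵢp₂ᵢ = 0.0456 + 0.0006 + 0.3344 + 0.0004 = 0.3810
Σp_1ᵢ² = 0.57² + 0.03² + 0.38² + 0.02² = 0.3249 + 0.0009 + 0.1444 + 0.0004 = 0.4706
Σp_2ᵢ² = 0.08² + 0.02² + 0.88² + 0.02² = 0.0064 + 0.0004 + 0.7744 + 0.0004 = 0.7816
O = 0.3810 / √(0.4706 × 0.7816) = 0.3810 / 0.60648 = 0.6282

0.63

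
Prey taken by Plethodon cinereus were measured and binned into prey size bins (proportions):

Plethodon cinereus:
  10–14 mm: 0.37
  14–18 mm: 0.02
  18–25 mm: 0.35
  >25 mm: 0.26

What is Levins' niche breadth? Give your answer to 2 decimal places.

Σpᵢ² = 0.37² + 0.02² + 0.35² + 0.26² = 0.1369 + 0.0004 + 0.1225 + 0.0676 = 0.3274
B = 1 / 0.3274 = 3.0544

3.05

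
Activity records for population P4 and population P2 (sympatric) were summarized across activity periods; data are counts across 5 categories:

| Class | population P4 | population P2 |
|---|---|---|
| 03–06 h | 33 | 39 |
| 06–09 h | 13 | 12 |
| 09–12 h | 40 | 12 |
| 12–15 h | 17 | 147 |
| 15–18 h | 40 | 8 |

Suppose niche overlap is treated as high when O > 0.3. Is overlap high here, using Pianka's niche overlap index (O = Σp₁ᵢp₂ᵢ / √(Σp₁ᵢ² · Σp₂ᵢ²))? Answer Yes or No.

Proportions for population P4 (n=143): 33/143=0.2308, 13/143=0.0909, 40/143=0.2797, 17/143=0.1189, 40/143=0.2797
Proportions for population P2 (n=218): 39/218=0.1789, 12/218=0.0550, 12/218=0.0550, 147/218=0.6743, 8/218=0.0367
Σ p₁ᵢp₂ᵢ = 0.041290 + 0.005000 + 0.015384 + 0.080174 + 0.010265 = 0.152113
Σp_1ᵢ² = 0.2308² + 0.0909² + 0.2797² + 0.1189² + 0.2797² = 0.053269 + 0.008263 + 0.078232 + 0.014137 + 0.078232 = 0.232133
Σp_2ᵢ² = 0.1789² + 0.0550² + 0.0550² + 0.6743² + 0.0367² = 0.032005 + 0.003025 + 0.003025 + 0.454680 + 0.001347 = 0.494082
O = 0.152113 / √(0.232133 × 0.494082) = 0.152113 / 0.3386632 = 0.4492
O = 0.4492 > 0.3 → Yes.

Yes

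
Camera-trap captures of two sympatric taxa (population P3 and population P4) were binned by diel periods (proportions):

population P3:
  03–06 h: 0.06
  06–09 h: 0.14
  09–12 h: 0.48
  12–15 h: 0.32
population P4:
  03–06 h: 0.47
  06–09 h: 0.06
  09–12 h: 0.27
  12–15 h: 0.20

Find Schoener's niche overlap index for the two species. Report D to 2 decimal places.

Σ|p₁ᵢ − p₂ᵢ| = 0.41 + 0.08 + 0.21 + 0.12 = 0.82
D = 1 − ½ × 0.82 = 1 − 0.410 = 0.5900

0.59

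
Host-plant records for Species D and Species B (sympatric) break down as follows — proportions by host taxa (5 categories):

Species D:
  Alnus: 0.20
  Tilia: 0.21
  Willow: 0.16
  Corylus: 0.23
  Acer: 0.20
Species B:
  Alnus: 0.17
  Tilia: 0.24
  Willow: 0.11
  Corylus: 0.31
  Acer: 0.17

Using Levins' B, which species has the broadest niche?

Species D

Σp_Dᵢ² = 0.20² + 0.21² + 0.16² + 0.23² + 0.20² = 0.0400 + 0.0441 + 0.0256 + 0.0529 + 0.0400 = 0.2026
B_D = 1 / 0.2026 = 4.9358
Σp_Bᵢ² = 0.17² + 0.24² + 0.11² + 0.31² + 0.17² = 0.0289 + 0.0576 + 0.0121 + 0.0961 + 0.0289 = 0.2236
B_B = 1 / 0.2236 = 4.4723
Highest B → broadest niche (most generalist): Species D (B = 4.94).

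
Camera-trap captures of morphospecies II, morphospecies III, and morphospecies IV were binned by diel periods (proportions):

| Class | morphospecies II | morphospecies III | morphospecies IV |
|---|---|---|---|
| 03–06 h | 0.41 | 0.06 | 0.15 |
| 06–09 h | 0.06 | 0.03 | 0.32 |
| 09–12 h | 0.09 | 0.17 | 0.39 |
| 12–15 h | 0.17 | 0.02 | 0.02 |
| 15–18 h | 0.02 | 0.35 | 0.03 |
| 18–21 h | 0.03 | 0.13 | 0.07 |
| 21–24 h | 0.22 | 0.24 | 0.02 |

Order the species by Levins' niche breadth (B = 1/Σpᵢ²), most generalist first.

morphospecies III > morphospecies II > morphospecies IV

Σp_IIᵢ² = 0.41² + 0.06² + 0.09² + 0.17² + 0.02² + 0.03² + 0.22² = 0.1681 + 0.0036 + 0.0081 + 0.0289 + 0.0004 + 0.0009 + 0.0484 = 0.2584
B_II = 1 / 0.2584 = 3.8700
Σp_IIIᵢ² = 0.06² + 0.03² + 0.17² + 0.02² + 0.35² + 0.13² + 0.24² = 0.0036 + 0.0009 + 0.0289 + 0.0004 + 0.1225 + 0.0169 + 0.0576 = 0.2308
B_III = 1 / 0.2308 = 4.3328
Σp_IVᵢ² = 0.15² + 0.32² + 0.39² + 0.02² + 0.03² + 0.07² + 0.02² = 0.0225 + 0.1024 + 0.1521 + 0.0004 + 0.0009 + 0.0049 + 0.0004 = 0.2836
B_IV = 1 / 0.2836 = 3.5261
Ranking by B (broadest → narrowest): morphospecies III (4.33) > morphospecies II (3.87) > morphospecies IV (3.53)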